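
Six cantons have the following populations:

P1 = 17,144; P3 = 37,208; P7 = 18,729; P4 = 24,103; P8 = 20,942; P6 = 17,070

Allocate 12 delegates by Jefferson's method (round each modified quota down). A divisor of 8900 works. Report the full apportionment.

With modified divisor 8900: modified quotas P1 1.926, P3 4.181, P7 2.104, P4 2.708, P8 2.353, P6 1.918.
Rounding down: P1 1, P3 4, P7 2, P4 2, P8 2, P6 1 (total 12).

P1: 1, P3: 4, P7: 2, P4: 2, P8: 2, P6: 1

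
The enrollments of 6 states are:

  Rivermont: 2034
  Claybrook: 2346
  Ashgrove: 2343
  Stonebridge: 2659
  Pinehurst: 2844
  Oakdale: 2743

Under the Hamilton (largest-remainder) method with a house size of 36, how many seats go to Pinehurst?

7

Total 14969; standard divisor 14969/36 ≈ 415.806.
Standard quotas: Rivermont 4.892, Claybrook 5.642, Ashgrove 5.635, Stonebridge 6.395, Pinehurst 6.840, Oakdale 6.597.
Lower quotas: Rivermont 4, Claybrook 5, Ashgrove 5, Stonebridge 6, Pinehurst 6, Oakdale 6 (sum 32, leaving 4 seats).
Remainders in descending order: Rivermont 0.892, Pinehurst 0.840, Claybrook 0.642, Ashgrove 0.635, Oakdale 0.597, Stonebridge 0.395.
Largest remainders: Rivermont, Pinehurst, Claybrook, Ashgrove receive the extra seats.
Pinehurst receives 7.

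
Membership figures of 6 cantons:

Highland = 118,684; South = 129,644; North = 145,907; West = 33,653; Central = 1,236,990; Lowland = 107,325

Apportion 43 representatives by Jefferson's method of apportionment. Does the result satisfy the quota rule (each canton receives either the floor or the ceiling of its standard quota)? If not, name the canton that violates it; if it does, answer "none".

Central

Standard quotas: Highland 2.880, South 3.146, North 3.540, West 0.817, Central 30.014, Lowland 2.604.
Jefferson allocation: Highland 3, South 3, North 3, West 0, Central 32, Lowland 2.
Central has quota 30.014 (lower 30, upper 31) but receives 32 — outside the quota interval.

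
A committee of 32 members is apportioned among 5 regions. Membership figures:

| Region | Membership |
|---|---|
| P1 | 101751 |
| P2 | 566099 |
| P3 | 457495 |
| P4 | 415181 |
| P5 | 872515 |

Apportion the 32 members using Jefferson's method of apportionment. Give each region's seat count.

Standard divisor 2413041/32 ≈ 75407.531; standard quotas: P1 1.349, P2 7.507, P3 6.067, P4 5.506, P5 11.571.
Rounding down gives 1, 7, 6, 5, 11 = 30 seats, so the divisor must be adjusted.
With modified divisor 70000: modified quotas P1 1.454, P2 8.087, P3 6.536, P4 5.931, P5 12.464.
Rounding down: P1 1, P2 8, P3 6, P4 5, P5 12 (total 32).

P1 1; P2 8; P3 6; P4 5; P5 12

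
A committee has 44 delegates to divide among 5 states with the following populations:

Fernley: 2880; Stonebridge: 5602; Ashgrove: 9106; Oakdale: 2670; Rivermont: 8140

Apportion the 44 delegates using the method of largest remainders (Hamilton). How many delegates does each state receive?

Fernley 4; Stonebridge 9; Ashgrove 14; Oakdale 4; Rivermont 13

Total 28398; standard divisor 28398/44 ≈ 645.409.
Standard quotas: Fernley 4.4623, Stonebridge 8.6798, Ashgrove 14.1089, Oakdale 4.1369, Rivermont 12.6122.
Lower quotas: Fernley 4, Stonebridge 8, Ashgrove 14, Oakdale 4, Rivermont 12 (sum 42, leaving 2 seats).
Remainders in descending order: Stonebridge 0.6798, Rivermont 0.6122, Fernley 0.4623, Oakdale 0.1369, Ashgrove 0.1089.
Largest remainders: Stonebridge, Rivermont receive the extra seats.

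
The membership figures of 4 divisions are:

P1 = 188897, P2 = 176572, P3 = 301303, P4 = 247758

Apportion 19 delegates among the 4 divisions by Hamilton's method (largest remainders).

P1 4; P2 4; P3 6; P4 5

Standard divisor: 914530 ÷ 19 ≈ 48133.158.
Standard quotas: P1 3.9245, P2 3.6684, P3 6.2598, P4 5.1473.
Lower quotas: P1 3, P2 3, P3 6, P4 5 (sum 17, leaving 2 seats).
Remainders in descending order: P1 0.9245, P2 0.6684, P3 0.2598, P4 0.1473.
Largest remainders: P1, P2 receive the extra seats.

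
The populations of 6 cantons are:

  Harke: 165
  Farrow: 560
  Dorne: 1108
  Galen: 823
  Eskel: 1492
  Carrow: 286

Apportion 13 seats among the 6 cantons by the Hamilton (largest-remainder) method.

Harke 1, Farrow 2, Dorne 3, Galen 2, Eskel 4, Carrow 1

Total 4434; standard divisor 4434/13 ≈ 341.077.
Standard quotas: Harke 0.484, Farrow 1.642, Dorne 3.249, Galen 2.413, Eskel 4.374, Carrow 0.839.
Lower quotas: Harke 0, Farrow 1, Dorne 3, Galen 2, Eskel 4, Carrow 0 (sum 10, leaving 3 seats).
Remainders in descending order: Carrow 0.839, Farrow 0.642, Harke 0.484, Galen 0.413, Eskel 0.374, Dorne 0.249.
Largest remainders: Carrow, Farrow, Harke receive the extra seats.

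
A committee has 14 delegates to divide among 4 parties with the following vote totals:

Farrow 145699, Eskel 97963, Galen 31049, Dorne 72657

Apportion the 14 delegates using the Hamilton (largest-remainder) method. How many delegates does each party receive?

The standard divisor is 347368/14 = 24812.
Standard quotas: Farrow 5.8721, Eskel 3.9482, Galen 1.2514, Dorne 2.9283.
Lower quotas: Farrow 5, Eskel 3, Galen 1, Dorne 2 (sum 11, leaving 3 seats).
Remainders in descending order: Eskel 0.9482, Dorne 0.9283, Farrow 0.8721, Galen 0.2514.
The surplus seats go to Eskel, Dorne, Farrow.

Farrow: 6; Eskel: 4; Galen: 1; Dorne: 3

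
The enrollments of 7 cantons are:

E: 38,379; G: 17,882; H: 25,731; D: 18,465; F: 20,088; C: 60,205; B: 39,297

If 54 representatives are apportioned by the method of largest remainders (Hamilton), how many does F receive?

5

Standard divisor: 220047 ÷ 54 ≈ 4074.944.
Standard quotas: E 9.4183, G 4.3883, H 6.3144, D 4.5314, F 4.9296, C 14.7744, B 9.6436.
Lower quotas: E 9, G 4, H 6, D 4, F 4, C 14, B 9 (sum 50, leaving 4 seats).
Remainders in descending order: F 0.9296, C 0.7744, B 0.6436, D 0.5314, E 0.4183, G 0.3883, H 0.3144.
Largest remainders: F, C, B, D receive the extra seats.
F receives 5.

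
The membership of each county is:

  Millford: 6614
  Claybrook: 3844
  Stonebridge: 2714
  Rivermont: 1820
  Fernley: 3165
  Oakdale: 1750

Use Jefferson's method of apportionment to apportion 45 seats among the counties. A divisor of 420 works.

With modified divisor 420: modified quotas Millford 15.748, Claybrook 9.152, Stonebridge 6.462, Rivermont 4.333, Fernley 7.536, Oakdale 4.167.
Rounding down: Millford 15, Claybrook 9, Stonebridge 6, Rivermont 4, Fernley 7, Oakdale 4 (total 45).

Millford 15, Claybrook 9, Stonebridge 6, Rivermont 4, Fernley 7, Oakdale 4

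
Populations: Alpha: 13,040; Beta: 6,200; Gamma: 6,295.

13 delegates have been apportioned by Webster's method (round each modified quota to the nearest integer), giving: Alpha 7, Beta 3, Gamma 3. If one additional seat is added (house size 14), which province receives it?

Gamma

Priority for the next seat is population ÷ (current seats + 0.5).
Priorities: Alpha 1738.667, Beta 1771.429, Gamma 1798.571.
Highest priority: Gamma.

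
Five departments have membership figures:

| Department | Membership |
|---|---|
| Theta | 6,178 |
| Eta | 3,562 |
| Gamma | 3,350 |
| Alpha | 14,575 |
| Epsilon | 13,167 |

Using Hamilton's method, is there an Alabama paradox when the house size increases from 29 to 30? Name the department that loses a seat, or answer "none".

At 29 seats: Theta 5, Eta 3, Gamma 2, Alpha 10, Epsilon 9.
At 30 seats: Theta 4, Eta 3, Gamma 2, Alpha 11, Epsilon 10.
Theta drops from 5 to 4.

Theta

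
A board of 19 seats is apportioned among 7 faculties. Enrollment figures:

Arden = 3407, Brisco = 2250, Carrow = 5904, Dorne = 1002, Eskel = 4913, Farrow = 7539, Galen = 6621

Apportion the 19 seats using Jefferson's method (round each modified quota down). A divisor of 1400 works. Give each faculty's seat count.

Arden=2, Brisco=1, Carrow=4, Dorne=0, Eskel=3, Farrow=5, Galen=4

With modified divisor 1400: modified quotas Arden 2.434, Brisco 1.607, Carrow 4.217, Dorne 0.716, Eskel 3.509, Farrow 5.385, Galen 4.729.
Rounding down: Arden 2, Brisco 1, Carrow 4, Dorne 0, Eskel 3, Farrow 5, Galen 4 (total 19).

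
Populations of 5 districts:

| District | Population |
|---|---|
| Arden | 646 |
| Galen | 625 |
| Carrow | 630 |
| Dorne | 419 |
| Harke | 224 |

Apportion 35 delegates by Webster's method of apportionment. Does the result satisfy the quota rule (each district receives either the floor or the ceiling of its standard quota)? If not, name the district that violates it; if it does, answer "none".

none

Standard quotas: Arden 8.888, Galen 8.599, Carrow 8.667, Dorne 5.765, Harke 3.082.
Webster allocation: Arden 9, Galen 8, Carrow 9, Dorne 6, Harke 3.
Every allocation lies between the lower and upper quota.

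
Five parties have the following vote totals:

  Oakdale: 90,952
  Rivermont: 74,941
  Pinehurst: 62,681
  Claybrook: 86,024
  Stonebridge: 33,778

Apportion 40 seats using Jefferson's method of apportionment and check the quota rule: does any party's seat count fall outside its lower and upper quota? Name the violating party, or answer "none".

none

Standard quotas: Oakdale 10.443, Rivermont 8.605, Pinehurst 7.197, Claybrook 9.877, Stonebridge 3.878.
Jefferson allocation: Oakdale 10, Rivermont 9, Pinehurst 7, Claybrook 10, Stonebridge 4.
Every allocation lies between the lower and upper quota.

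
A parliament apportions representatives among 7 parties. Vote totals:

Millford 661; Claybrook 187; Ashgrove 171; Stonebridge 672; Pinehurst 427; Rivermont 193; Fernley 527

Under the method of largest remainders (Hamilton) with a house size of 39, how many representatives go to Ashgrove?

Standard divisor: 2838 ÷ 39 ≈ 72.769.
Standard quotas: Millford 9.084, Claybrook 2.570, Ashgrove 2.350, Stonebridge 9.235, Pinehurst 5.868, Rivermont 2.652, Fernley 7.242.
Lower quotas: Millford 9, Claybrook 2, Ashgrove 2, Stonebridge 9, Pinehurst 5, Rivermont 2, Fernley 7 (sum 36, leaving 3 seats).
Remainders in descending order: Pinehurst 0.868, Rivermont 0.652, Claybrook 0.570, Ashgrove 0.350, Fernley 0.242, Stonebridge 0.235, Millford 0.084.
The surplus seats go to Pinehurst, Rivermont, Claybrook.
Ashgrove receives 2.

2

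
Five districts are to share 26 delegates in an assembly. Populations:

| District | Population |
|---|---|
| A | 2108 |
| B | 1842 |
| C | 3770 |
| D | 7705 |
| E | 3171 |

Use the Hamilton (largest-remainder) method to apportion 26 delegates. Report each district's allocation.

A 3, B 3, C 5, D 11, E 4

Total 18596; standard divisor 18596/26 ≈ 715.231.
Standard quotas: A 2.9473, B 2.5754, C 5.2710, D 10.7727, E 4.4335.
Lower quotas: A 2, B 2, C 5, D 10, E 4 (sum 23, leaving 3 seats).
Remainders in descending order: A 0.9473, D 0.7727, B 0.5754, E 0.4335, C 0.2710.
The surplus seats go to A, D, B.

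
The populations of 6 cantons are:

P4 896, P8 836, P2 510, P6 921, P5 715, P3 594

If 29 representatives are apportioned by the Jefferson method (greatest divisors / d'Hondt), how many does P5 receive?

Standard divisor 4472/29 ≈ 154.207; standard quotas: P4 5.810, P8 5.421, P2 3.307, P6 5.972, P5 4.637, P3 3.852.
Rounding down gives 5, 5, 3, 5, 4, 3 = 25 seats, so the divisor must be adjusted.
With modified divisor 140: modified quotas P4 6.400, P8 5.971, P2 3.643, P6 6.579, P5 5.107, P3 4.243.
Rounding down: P4 6, P8 5, P2 3, P6 6, P5 5, P3 4 (total 29).
P5 receives 5.

5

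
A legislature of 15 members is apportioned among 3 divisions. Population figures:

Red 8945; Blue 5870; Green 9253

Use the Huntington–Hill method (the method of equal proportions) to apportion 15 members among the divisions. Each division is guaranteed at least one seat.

Red 5; Blue 4; Green 6

With divisor 1661: modified quotas Red 5.385, Blue 3.534, Green 5.571.
Geometric-mean thresholds: Red √(5·6)=5.477, Blue √(3·4)=3.464, Green √(5·6)=5.477.
Each quota rounded against its threshold gives Red 5, Blue 4, Green 6 (total 15).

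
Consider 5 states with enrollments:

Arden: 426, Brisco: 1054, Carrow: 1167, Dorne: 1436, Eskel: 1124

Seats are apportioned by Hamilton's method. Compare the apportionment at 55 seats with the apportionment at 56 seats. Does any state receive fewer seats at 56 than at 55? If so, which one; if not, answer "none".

none

At 55 seats: Arden 5, Brisco 11, Carrow 12, Dorne 15, Eskel 12.
At 56 seats: Arden 5, Brisco 11, Carrow 13, Dorne 15, Eskel 12.
No state's allocation decreased.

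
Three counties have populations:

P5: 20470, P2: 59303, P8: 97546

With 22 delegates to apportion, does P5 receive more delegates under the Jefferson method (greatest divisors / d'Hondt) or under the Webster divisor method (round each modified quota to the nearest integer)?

Jefferson: P5 2, P2 7, P8 13.
Webster: P5 3, P2 7, P8 12.
P5 gets 2 under Jefferson and 3 under Webster.

Webster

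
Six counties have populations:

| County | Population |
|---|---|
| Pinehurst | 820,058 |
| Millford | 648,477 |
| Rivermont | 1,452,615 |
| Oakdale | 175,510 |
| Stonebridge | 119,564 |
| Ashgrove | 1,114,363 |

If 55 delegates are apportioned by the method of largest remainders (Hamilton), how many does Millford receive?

8

The standard divisor is 4330587/55 ≈ 78737.945.
Standard quotas: Pinehurst 10.4150, Millford 8.2359, Rivermont 18.4487, Oakdale 2.2290, Stonebridge 1.5185, Ashgrove 14.1528.
Lower quotas: Pinehurst 10, Millford 8, Rivermont 18, Oakdale 2, Stonebridge 1, Ashgrove 14 (sum 53, leaving 2 seats).
Remainders in descending order: Stonebridge 0.5185, Rivermont 0.4487, Pinehurst 0.4150, Millford 0.2359, Oakdale 0.2290, Ashgrove 0.1528.
Largest remainders: Stonebridge, Rivermont receive the extra seats.
Millford receives 8.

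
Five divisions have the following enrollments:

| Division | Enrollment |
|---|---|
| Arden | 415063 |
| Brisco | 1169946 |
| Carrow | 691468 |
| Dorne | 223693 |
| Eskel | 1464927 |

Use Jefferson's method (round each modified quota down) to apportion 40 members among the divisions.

Arden=4, Brisco=12, Carrow=7, Dorne=2, Eskel=15

Standard divisor 3965097/40 ≈ 99127.425; standard quotas: Arden 4.187, Brisco 11.802, Carrow 6.976, Dorne 2.257, Eskel 14.778.
Rounding down gives 4, 11, 6, 2, 14 = 37 seats, so the divisor must be adjusted.
With modified divisor 94500: modified quotas Arden 4.392, Brisco 12.380, Carrow 7.317, Dorne 2.367, Eskel 15.502.
Rounding down: Arden 4, Brisco 12, Carrow 7, Dorne 2, Eskel 15 (total 40).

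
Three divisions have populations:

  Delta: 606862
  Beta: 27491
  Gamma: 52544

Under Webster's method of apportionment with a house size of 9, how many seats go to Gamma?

Standard divisor 686897/9 ≈ 76321.889; standard quotas: Delta 7.951, Beta 0.360, Gamma 0.688.
Rounding to the nearest integer gives Delta 8, Beta 0, Gamma 1 — total 9, matching the house size, so no adjustment is needed.
Gamma receives 1.

1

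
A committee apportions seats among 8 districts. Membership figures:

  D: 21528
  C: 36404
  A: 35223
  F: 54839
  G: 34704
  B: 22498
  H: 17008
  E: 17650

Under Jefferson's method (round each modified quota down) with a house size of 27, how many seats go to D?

2

Standard divisor 239854/27 ≈ 8883.481; standard quotas: D 2.423, C 4.098, A 3.965, F 6.173, G 3.907, B 2.533, H 1.915, E 1.987.
Rounding down gives 2, 4, 3, 6, 3, 2, 1, 1 = 22 seats, so the divisor must be adjusted.
With modified divisor 7700: modified quotas D 2.796, C 4.728, A 4.574, F 7.122, G 4.507, B 2.922, H 2.209, E 2.292.
Rounding down: D 2, C 4, A 4, F 7, G 4, B 2, H 2, E 2 (total 27).
D receives 2.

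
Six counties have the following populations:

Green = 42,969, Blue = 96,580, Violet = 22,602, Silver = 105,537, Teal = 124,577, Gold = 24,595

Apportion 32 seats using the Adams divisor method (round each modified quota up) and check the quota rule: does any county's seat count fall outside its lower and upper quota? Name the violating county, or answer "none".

Standard quotas: Green 3.298, Blue 7.414, Violet 1.735, Silver 8.101, Teal 9.563, Gold 1.888.
Adams allocation: Green 4, Blue 7, Violet 2, Silver 8, Teal 9, Gold 2.
Every allocation lies between the lower and upper quota.

none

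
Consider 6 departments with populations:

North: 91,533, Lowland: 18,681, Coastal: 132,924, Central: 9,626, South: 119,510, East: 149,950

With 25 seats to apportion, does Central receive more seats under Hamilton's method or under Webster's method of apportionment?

Hamilton: North 4, Lowland 1, Coastal 6, Central 1, South 6, East 7.
Webster: North 4, Lowland 1, Coastal 7, Central 0, South 6, East 7.
Central gets 1 under Hamilton and 0 under Webster.

Hamilton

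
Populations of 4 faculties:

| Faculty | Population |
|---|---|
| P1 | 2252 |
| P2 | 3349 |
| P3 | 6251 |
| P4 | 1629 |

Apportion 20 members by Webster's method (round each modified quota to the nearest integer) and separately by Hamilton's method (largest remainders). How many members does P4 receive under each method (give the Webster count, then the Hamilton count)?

2 and 3

Webster: P1 3, P2 5, P3 10, P4 2.
Hamilton: P1 3, P2 5, P3 9, P4 3.
P4 gets 2 under Webster and 3 under Hamilton.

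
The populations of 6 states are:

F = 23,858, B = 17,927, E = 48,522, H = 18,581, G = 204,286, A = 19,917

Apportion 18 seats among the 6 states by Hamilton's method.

F: 1, B: 1, E: 3, H: 1, G: 11, A: 1

The standard divisor is 333091/18 ≈ 18505.056.
Standard quotas: F 1.2893, B 0.9688, E 2.6221, H 1.0041, G 11.0395, A 1.0763.
Lower quotas: F 1, B 0, E 2, H 1, G 11, A 1 (sum 16, leaving 2 seats).
Remainders in descending order: B 0.9688, E 0.6221, F 0.2893, A 0.0763, G 0.0395, H 0.0041.
The surplus seats go to B, E.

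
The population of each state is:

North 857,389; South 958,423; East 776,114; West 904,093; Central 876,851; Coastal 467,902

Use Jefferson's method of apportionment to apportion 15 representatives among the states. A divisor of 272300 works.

With modified divisor 272300: modified quotas North 3.149, South 3.520, East 2.850, West 3.320, Central 3.220, Coastal 1.718.
Rounding down: North 3, South 3, East 2, West 3, Central 3, Coastal 1 (total 15).

North=3, South=3, East=2, West=3, Central=3, Coastal=1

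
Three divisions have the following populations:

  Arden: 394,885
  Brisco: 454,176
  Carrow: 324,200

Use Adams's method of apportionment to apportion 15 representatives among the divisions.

Standard divisor 1173261/15 ≈ 78217.4; standard quotas: Arden 5.049, Brisco 5.807, Carrow 4.145.
Rounding up gives 6, 6, 5 = 17 seats, so the divisor must be adjusted.
With modified divisor 85900: modified quotas Arden 4.597, Brisco 5.287, Carrow 3.774.
Rounding up: Arden 5, Brisco 6, Carrow 4 (total 15).

Arden 5; Brisco 6; Carrow 4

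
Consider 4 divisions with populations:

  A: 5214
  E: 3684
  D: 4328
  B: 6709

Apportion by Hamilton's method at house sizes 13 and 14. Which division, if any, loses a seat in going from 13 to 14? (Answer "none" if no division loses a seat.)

At 13 seats: A 3, E 3, D 3, B 4.
At 14 seats: A 4, E 2, D 3, B 5.
E drops from 3 to 2.

E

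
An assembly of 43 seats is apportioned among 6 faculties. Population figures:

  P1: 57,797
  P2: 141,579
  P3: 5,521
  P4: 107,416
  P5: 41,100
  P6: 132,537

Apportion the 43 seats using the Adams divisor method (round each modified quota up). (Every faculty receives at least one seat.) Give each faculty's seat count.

Standard divisor 485950/43 ≈ 11301.163; standard quotas: P1 5.114, P2 12.528, P3 0.489, P4 9.505, P5 3.637, P6 11.728.
Rounding up gives 6, 13, 1, 10, 4, 12 = 46 seats, so the divisor must be adjusted.
With modified divisor 12000: modified quotas P1 4.816, P2 11.798, P3 0.460, P4 8.951, P5 3.425, P6 11.045.
Rounding up: P1 5, P2 12, P3 1, P4 9, P5 4, P6 12 (total 43).

P1 5, P2 12, P3 1, P4 9, P5 4, P6 12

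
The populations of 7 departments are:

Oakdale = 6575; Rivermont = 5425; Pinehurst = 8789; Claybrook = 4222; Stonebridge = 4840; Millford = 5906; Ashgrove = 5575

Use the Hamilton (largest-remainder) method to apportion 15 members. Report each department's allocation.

Standard divisor: 41332 ÷ 15 ≈ 2755.467.
Standard quotas: Oakdale 2.3862, Rivermont 1.9688, Pinehurst 3.1897, Claybrook 1.5322, Stonebridge 1.7565, Millford 2.1434, Ashgrove 2.0233.
Lower quotas: Oakdale 2, Rivermont 1, Pinehurst 3, Claybrook 1, Stonebridge 1, Millford 2, Ashgrove 2 (sum 12, leaving 3 seats).
Remainders in descending order: Rivermont 0.9688, Stonebridge 0.7565, Claybrook 0.5322, Oakdale 0.3862, Pinehurst 0.1897, Millford 0.1434, Ashgrove 0.0233.
Largest remainders: Rivermont, Stonebridge, Claybrook receive the extra seats.

Oakdale 2, Rivermont 2, Pinehurst 3, Claybrook 2, Stonebridge 2, Millford 2, Ashgrove 2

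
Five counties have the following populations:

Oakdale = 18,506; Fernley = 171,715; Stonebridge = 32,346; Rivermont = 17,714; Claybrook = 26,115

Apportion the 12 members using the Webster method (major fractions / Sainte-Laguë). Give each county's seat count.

Oakdale 1, Fernley 8, Stonebridge 1, Rivermont 1, Claybrook 1

Standard divisor 266396/12 ≈ 22199.667; standard quotas: Oakdale 0.834, Fernley 7.735, Stonebridge 1.457, Rivermont 0.798, Claybrook 1.176.
Rounding to the nearest integer gives Oakdale 1, Fernley 8, Stonebridge 1, Rivermont 1, Claybrook 1 — total 12, matching the house size, so no adjustment is needed.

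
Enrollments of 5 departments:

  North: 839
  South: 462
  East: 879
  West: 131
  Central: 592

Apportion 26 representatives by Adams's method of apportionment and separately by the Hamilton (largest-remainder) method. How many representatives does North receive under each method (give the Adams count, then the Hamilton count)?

Adams: North 7, South 4, East 8, West 2, Central 5.
Hamilton: North 8, South 4, East 8, West 1, Central 5.
North gets 7 under Adams and 8 under Hamilton.

7 and 8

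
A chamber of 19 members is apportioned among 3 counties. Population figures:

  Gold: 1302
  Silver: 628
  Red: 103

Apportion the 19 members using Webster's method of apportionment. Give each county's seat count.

Standard divisor 2033/19 ≈ 107; standard quotas: Gold 12.168, Silver 5.869, Red 0.963.
Rounding to the nearest integer gives Gold 12, Silver 6, Red 1 — total 19, matching the house size, so no adjustment is needed.

Gold: 12, Silver: 6, Red: 1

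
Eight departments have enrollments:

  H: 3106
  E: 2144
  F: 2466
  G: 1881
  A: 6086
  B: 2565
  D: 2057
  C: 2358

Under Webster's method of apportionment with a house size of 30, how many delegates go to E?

Standard divisor 22663/30 ≈ 755.433; standard quotas: H 4.112, E 2.838, F 3.264, G 2.490, A 8.056, B 3.395, D 2.723, C 3.121.
Rounding to the nearest integer gives 4, 3, 3, 2, 8, 3, 3, 3 = 29 seats, so the divisor must be adjusted.
With modified divisor 740: modified quotas H 4.197, E 2.897, F 3.332, G 2.542, A 8.224, B 3.466, D 2.780, C 3.186.
Rounding to the nearest integer: H 4, E 3, F 3, G 3, A 8, B 3, D 3, C 3 (total 30).
E receives 3.

3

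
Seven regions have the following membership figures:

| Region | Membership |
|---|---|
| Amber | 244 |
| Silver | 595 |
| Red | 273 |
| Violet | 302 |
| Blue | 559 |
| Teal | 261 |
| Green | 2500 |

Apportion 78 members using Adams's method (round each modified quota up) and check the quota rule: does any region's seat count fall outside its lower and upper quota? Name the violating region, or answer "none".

Green

Standard quotas: Amber 4.020, Silver 9.804, Red 4.498, Violet 4.976, Blue 9.210, Teal 4.300, Green 41.191.
Adams allocation: Amber 4, Silver 10, Red 5, Violet 5, Blue 9, Teal 5, Green 40.
Green has quota 41.191 (lower 41, upper 42) but receives 40 — outside the quota interval.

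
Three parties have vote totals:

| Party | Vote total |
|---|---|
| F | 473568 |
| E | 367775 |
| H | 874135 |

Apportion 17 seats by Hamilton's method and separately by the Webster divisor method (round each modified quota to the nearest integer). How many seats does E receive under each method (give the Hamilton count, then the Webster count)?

Hamilton: F 5, E 3, H 9.
Webster: F 5, E 4, H 8.
E gets 3 under Hamilton and 4 under Webster.

3 and 4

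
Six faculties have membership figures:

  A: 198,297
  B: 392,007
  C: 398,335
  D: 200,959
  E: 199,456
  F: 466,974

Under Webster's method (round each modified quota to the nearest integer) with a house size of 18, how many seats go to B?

4

Standard divisor 1856028/18 ≈ 103112.667; standard quotas: A 1.923, B 3.802, C 3.863, D 1.949, E 1.934, F 4.529.
Rounding to the nearest integer gives 2, 4, 4, 2, 2, 5 = 19 seats, so the divisor must be adjusted.
With modified divisor 107900: modified quotas A 1.838, B 3.633, C 3.692, D 1.862, E 1.849, F 4.328.
Rounding to the nearest integer: A 2, B 4, C 4, D 2, E 2, F 4 (total 18).
B receives 4.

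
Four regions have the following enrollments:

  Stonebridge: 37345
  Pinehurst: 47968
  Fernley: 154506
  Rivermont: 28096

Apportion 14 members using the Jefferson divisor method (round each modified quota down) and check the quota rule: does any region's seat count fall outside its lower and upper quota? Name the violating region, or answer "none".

Standard quotas: Stonebridge 1.951, Pinehurst 2.507, Fernley 8.074, Rivermont 1.468.
Jefferson allocation: Stonebridge 2, Pinehurst 2, Fernley 9, Rivermont 1.
Every allocation lies between the lower and upper quota.

none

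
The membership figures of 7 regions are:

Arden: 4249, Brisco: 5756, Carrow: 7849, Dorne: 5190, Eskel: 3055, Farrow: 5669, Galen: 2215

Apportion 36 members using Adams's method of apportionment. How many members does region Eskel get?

Standard divisor 33983/36 ≈ 943.972; standard quotas: Arden 4.501, Brisco 6.098, Carrow 8.315, Dorne 5.498, Eskel 3.236, Farrow 6.005, Galen 2.346.
Rounding up gives 5, 7, 9, 6, 4, 7, 3 = 41 seats, so the divisor must be adjusted.
With modified divisor 1050: modified quotas Arden 4.047, Brisco 5.482, Carrow 7.475, Dorne 4.943, Eskel 2.910, Farrow 5.399, Galen 2.110.
Rounding up: Arden 5, Brisco 6, Carrow 8, Dorne 5, Eskel 3, Farrow 6, Galen 3 (total 36).
Eskel receives 3.

3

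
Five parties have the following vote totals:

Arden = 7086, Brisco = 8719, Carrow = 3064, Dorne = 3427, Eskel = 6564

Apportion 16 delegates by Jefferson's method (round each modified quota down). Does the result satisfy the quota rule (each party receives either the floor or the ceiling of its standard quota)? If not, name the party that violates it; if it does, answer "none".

none

Standard quotas: Arden 3.928, Brisco 4.834, Carrow 1.699, Dorne 1.900, Eskel 3.639.
Jefferson allocation: Arden 4, Brisco 5, Carrow 1, Dorne 2, Eskel 4.
Every allocation lies between the lower and upper quota.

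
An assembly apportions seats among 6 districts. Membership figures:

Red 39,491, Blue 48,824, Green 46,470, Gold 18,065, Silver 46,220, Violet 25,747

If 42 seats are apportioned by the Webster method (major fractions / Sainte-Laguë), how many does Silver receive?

Standard divisor 224817/42 ≈ 5352.786; standard quotas: Red 7.378, Blue 9.121, Green 8.681, Gold 3.375, Silver 8.635, Violet 4.810.
Rounding to the nearest integer gives Red 7, Blue 9, Green 9, Gold 3, Silver 9, Violet 5 — total 42, matching the house size, so no adjustment is needed.
Silver receives 9.

9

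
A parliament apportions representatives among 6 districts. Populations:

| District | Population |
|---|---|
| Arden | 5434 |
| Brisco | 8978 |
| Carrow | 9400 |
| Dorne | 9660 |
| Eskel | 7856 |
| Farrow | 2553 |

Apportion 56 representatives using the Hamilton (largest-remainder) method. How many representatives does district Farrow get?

The standard divisor is 43881/56 ≈ 783.589.
Standard quotas: Arden 6.9348, Brisco 11.4575, Carrow 11.9961, Dorne 12.3279, Eskel 10.0257, Farrow 3.2581.
Lower quotas: Arden 6, Brisco 11, Carrow 11, Dorne 12, Eskel 10, Farrow 3 (sum 53, leaving 3 seats).
Remainders in descending order: Carrow 0.9961, Arden 0.9348, Brisco 0.4575, Dorne 0.3279, Farrow 0.2581, Eskel 0.0257.
The surplus seats go to Carrow, Arden, Brisco.
Farrow receives 3.

3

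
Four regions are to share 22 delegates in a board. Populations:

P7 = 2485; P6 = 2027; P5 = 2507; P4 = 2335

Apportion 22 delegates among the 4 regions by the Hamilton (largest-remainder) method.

Standard divisor: 9354 ÷ 22 ≈ 425.182.
Standard quotas: P7 5.845, P6 4.767, P5 5.896, P4 5.492.
Lower quotas: P7 5, P6 4, P5 5, P4 5 (sum 19, leaving 3 seats).
Remainders in descending order: P5 0.896, P7 0.845, P6 0.767, P4 0.492.
The surplus seats go to P5, P7, P6.

P7 6, P6 5, P5 6, P4 5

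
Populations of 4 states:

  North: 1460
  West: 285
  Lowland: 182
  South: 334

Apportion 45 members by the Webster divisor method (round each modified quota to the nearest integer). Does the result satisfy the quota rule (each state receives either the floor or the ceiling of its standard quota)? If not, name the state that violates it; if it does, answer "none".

Standard quotas: North 29.058, West 5.672, Lowland 3.622, South 6.648.
Webster allocation: North 28, West 6, Lowland 4, South 7.
North has quota 29.058 (lower 29, upper 30) but receives 28 — outside the quota interval.

North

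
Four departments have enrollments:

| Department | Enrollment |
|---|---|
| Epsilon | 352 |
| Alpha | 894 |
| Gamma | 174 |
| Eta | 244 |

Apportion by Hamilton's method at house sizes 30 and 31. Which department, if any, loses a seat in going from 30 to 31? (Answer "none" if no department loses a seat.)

At 30 seats: Epsilon 6, Alpha 16, Gamma 3, Eta 5.
At 31 seats: Epsilon 7, Alpha 17, Gamma 3, Eta 4.
Eta drops from 5 to 4.

Eta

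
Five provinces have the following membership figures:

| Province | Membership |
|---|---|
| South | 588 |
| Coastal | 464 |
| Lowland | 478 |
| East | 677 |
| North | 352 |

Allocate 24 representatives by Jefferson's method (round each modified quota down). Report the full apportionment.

Standard divisor 2559/24 ≈ 106.625; standard quotas: South 5.515, Coastal 4.352, Lowland 4.483, East 6.349, North 3.301.
Rounding down gives 5, 4, 4, 6, 3 = 22 seats, so the divisor must be adjusted.
With modified divisor 96: modified quotas South 6.125, Coastal 4.833, Lowland 4.979, East 7.052, North 3.667.
Rounding down: South 6, Coastal 4, Lowland 4, East 7, North 3 (total 24).

South: 6, Coastal: 4, Lowland: 4, East: 7, North: 3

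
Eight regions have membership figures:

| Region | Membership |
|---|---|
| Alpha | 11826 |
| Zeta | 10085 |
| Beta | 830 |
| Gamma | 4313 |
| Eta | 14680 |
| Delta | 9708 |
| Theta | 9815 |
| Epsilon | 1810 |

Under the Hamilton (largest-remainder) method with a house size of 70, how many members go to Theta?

11

Total 63067; standard divisor 63067/70 ≈ 900.957.
Standard quotas: Alpha 13.1260, Zeta 11.1937, Beta 0.9212, Gamma 4.7871, Eta 16.2938, Delta 10.7752, Theta 10.8940, Epsilon 2.0090.
Lower quotas: Alpha 13, Zeta 11, Beta 0, Gamma 4, Eta 16, Delta 10, Theta 10, Epsilon 2 (sum 66, leaving 4 seats).
Remainders in descending order: Beta 0.9212, Theta 0.8940, Gamma 0.7871, Delta 0.7752, Eta 0.2938, Zeta 0.1937, Alpha 0.1260, Epsilon 0.0090.
The surplus seats go to Beta, Theta, Gamma, Delta.
Theta receives 11.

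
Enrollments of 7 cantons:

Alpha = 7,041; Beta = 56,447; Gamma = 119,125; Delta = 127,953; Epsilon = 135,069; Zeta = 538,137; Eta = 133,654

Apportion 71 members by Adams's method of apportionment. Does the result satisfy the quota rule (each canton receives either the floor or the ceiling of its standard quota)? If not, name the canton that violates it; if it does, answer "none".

Standard quotas: Alpha 0.447, Beta 3.587, Gamma 7.569, Delta 8.130, Epsilon 8.582, Zeta 34.193, Eta 8.492.
Adams allocation: Alpha 1, Beta 4, Gamma 8, Delta 8, Epsilon 9, Zeta 33, Eta 8.
Zeta has quota 34.193 (lower 34, upper 35) but receives 33 — outside the quota interval.

Zeta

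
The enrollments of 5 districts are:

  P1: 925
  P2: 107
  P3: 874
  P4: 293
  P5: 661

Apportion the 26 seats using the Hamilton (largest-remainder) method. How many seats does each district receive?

P1 8, P2 1, P3 8, P4 3, P5 6

The standard divisor is 2860/26 = 110.
Standard quotas: P1 8.409, P2 0.973, P3 7.945, P4 2.664, P5 6.009.
Lower quotas: P1 8, P2 0, P3 7, P4 2, P5 6 (sum 23, leaving 3 seats).
Remainders in descending order: P2 0.973, P3 0.945, P4 0.664, P1 0.409, P5 0.009.
The surplus seats go to P2, P3, P4.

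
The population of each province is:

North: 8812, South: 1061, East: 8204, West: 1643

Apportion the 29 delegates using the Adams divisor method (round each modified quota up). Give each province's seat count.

North 12; South 2; East 12; West 3

Standard divisor 19720/29 ≈ 680; standard quotas: North 12.959, South 1.560, East 12.065, West 2.416.
Rounding up gives 13, 2, 13, 3 = 31 seats, so the divisor must be adjusted.
With modified divisor 740: modified quotas North 11.908, South 1.434, East 11.086, West 2.220.
Rounding up: North 12, South 2, East 12, West 3 (total 29).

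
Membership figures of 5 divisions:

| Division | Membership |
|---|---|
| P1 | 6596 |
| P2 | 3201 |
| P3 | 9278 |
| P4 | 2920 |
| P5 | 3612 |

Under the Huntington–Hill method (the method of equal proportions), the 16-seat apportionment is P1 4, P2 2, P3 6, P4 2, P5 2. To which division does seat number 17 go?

Priority for the next seat is population ÷ (√(s·(s+1))).
Priorities: P1 1474.910, P2 1306.803, P3 1431.626, P4 1192.085, P5 1474.593.
Highest priority: P1.

P1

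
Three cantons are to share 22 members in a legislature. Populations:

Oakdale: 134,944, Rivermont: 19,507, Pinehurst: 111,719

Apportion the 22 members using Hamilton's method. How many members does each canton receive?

Oakdale: 11; Rivermont: 2; Pinehurst: 9

The standard divisor is 266170/22 ≈ 12098.636.
Standard quotas: Oakdale 11.1537, Rivermont 1.6123, Pinehurst 9.2340.
Lower quotas: Oakdale 11, Rivermont 1, Pinehurst 9 (sum 21, leaving 1 seat).
Remainders in descending order: Rivermont 0.6123, Pinehurst 0.2340, Oakdale 0.1537.
Largest remainder: Rivermont receives the extra seat.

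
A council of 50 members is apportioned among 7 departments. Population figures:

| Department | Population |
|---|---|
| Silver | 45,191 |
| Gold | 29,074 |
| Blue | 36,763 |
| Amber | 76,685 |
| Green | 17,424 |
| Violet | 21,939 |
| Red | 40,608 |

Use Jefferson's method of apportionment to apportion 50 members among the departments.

Silver: 8, Gold: 5, Blue: 7, Amber: 15, Green: 3, Violet: 4, Red: 8

Standard divisor 267684/50 ≈ 5353.68; standard quotas: Silver 8.441, Gold 5.431, Blue 6.867, Amber 14.324, Green 3.255, Violet 4.098, Red 7.585.
Rounding down gives 8, 5, 6, 14, 3, 4, 7 = 47 seats, so the divisor must be adjusted.
With modified divisor 5050: modified quotas Silver 8.949, Gold 5.757, Blue 7.280, Amber 15.185, Green 3.450, Violet 4.344, Red 8.041.
Rounding down: Silver 8, Gold 5, Blue 7, Amber 15, Green 3, Violet 4, Red 8 (total 50).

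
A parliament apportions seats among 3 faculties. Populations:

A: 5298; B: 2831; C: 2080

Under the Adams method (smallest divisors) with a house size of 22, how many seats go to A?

Standard divisor 10209/22 ≈ 464.045; standard quotas: A 11.417, B 6.101, C 4.482.
Rounding up gives 12, 7, 5 = 24 seats, so the divisor must be adjusted.
With modified divisor 500: modified quotas A 10.596, B 5.662, C 4.160.
Rounding up: A 11, B 6, C 5 (total 22).
A receives 11.

11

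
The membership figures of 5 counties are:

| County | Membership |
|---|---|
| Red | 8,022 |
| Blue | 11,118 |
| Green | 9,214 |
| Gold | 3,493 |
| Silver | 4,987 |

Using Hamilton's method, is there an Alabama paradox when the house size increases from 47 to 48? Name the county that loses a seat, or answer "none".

none

At 47 seats: Red 10, Blue 14, Green 12, Gold 5, Silver 6.
At 48 seats: Red 10, Blue 14, Green 12, Gold 5, Silver 7.
No county's allocation decreased.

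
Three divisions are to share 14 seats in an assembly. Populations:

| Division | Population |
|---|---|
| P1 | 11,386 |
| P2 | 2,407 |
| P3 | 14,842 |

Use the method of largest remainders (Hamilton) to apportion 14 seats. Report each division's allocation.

P1 6, P2 1, P3 7

The standard divisor is 28635/14 ≈ 2045.357.
Standard quotas: P1 5.5668, P2 1.1768, P3 7.2564.
Lower quotas: P1 5, P2 1, P3 7 (sum 13, leaving 1 seat).
Remainders in descending order: P1 0.5668, P3 0.2564, P2 0.1768.
Largest remainder: P1 receives the extra seat.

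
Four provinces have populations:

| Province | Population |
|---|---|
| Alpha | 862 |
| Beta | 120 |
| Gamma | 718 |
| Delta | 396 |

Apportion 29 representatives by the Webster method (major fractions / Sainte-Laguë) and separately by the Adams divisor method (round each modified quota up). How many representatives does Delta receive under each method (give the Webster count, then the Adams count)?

5 and 6

Webster: Alpha 12, Beta 2, Gamma 10, Delta 5.
Adams: Alpha 11, Beta 2, Gamma 10, Delta 6.
Delta gets 5 under Webster and 6 under Adams.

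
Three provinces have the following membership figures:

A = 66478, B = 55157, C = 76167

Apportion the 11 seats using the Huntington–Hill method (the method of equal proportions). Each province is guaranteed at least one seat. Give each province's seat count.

With divisor 18111: modified quotas A 3.671, B 3.045, C 4.206.
Geometric-mean thresholds: A √(3·4)=3.464, B √(3·4)=3.464, C √(4·5)=4.472.
Each quota rounded against its threshold gives A 4, B 3, C 4 (total 11).

A: 4; B: 3; C: 4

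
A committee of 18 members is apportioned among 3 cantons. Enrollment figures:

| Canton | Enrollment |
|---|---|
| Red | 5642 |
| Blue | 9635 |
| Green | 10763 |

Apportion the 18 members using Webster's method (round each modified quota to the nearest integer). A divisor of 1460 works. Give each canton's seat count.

Red 4, Blue 7, Green 7

With modified divisor 1460: modified quotas Red 3.864, Blue 6.599, Green 7.372.
Rounding to the nearest integer: Red 4, Blue 7, Green 7 (total 18).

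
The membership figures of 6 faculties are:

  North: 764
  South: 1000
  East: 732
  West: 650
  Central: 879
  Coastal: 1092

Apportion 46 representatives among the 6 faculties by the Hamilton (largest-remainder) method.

North: 7, South: 9, East: 6, West: 6, Central: 8, Coastal: 10

Total 5117; standard divisor 5117/46 ≈ 111.239.
Standard quotas: North 6.868, South 8.990, East 6.580, West 5.843, Central 7.902, Coastal 9.817.
Lower quotas: North 6, South 8, East 6, West 5, Central 7, Coastal 9 (sum 41, leaving 5 seats).
Remainders in descending order: South 0.990, Central 0.902, North 0.868, West 0.843, Coastal 0.817, East 0.580.
Largest remainders: South, Central, North, West, Coastal receive the extra seats.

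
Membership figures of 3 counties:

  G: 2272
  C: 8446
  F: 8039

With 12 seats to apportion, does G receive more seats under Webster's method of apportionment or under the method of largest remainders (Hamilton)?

Hamilton

Webster: G 1, C 6, F 5.
Hamilton: G 2, C 5, F 5.
G gets 1 under Webster and 2 under Hamilton.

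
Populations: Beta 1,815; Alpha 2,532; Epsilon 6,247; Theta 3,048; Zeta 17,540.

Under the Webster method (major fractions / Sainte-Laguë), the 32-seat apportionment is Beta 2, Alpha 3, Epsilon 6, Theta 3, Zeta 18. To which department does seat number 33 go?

Priority for the next seat is population ÷ (current seats + 0.5).
Priorities: Beta 726.000, Alpha 723.429, Epsilon 961.077, Theta 870.857, Zeta 948.108.
Highest priority: Epsilon.

Epsilon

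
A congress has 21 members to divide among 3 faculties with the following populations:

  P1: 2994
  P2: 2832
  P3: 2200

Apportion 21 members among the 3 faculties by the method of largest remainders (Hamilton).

P1 8; P2 7; P3 6

The standard divisor is 8026/21 ≈ 382.19.
Standard quotas: P1 7.834, P2 7.410, P3 5.756.
Lower quotas: P1 7, P2 7, P3 5 (sum 19, leaving 2 seats).
Remainders in descending order: P1 0.834, P3 0.756, P2 0.410.
The surplus seats go to P1, P3.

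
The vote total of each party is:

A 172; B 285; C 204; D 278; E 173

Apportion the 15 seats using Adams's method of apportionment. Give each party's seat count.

A: 2; B: 4; C: 3; D: 4; E: 2

Standard divisor 1112/15 ≈ 74.133; standard quotas: A 2.320, B 3.844, C 2.752, D 3.750, E 2.334.
Rounding up gives 3, 4, 3, 4, 3 = 17 seats, so the divisor must be adjusted.
With modified divisor 90: modified quotas A 1.911, B 3.167, C 2.267, D 3.089, E 1.922.
Rounding up: A 2, B 4, C 3, D 4, E 2 (total 15).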